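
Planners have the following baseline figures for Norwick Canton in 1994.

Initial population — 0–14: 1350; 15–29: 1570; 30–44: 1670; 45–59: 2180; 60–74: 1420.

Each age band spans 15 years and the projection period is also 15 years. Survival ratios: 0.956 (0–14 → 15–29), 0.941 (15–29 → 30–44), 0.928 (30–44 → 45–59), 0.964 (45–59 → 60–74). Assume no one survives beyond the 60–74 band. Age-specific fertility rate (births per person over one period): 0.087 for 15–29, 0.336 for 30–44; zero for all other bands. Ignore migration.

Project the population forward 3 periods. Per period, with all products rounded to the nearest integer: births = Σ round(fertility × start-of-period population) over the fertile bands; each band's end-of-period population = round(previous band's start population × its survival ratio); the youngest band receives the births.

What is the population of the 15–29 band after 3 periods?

Let band 1 be 0–14 through band 5 = 60–74.
[period 1]
Births: 1570 * 0.087 = 137, 1670 * 0.336 = 561 ⇒ total 698
Band 2: 1350 * 0.956 = 1291
Band 3: 1570 * 0.941 = 1477
Band 4: 1670 * 0.928 = 1550
Band 5: 2180 * 0.964 = 2102
Giving 698 / 1291 / 1477 / 1550 / 2102.
[period 2]
Births: 1291 * 0.087 = 112, 1477 * 0.336 = 496 ⇒ total 608
Band 2: 698 * 0.956 = 667
Band 3: 1291 * 0.941 = 1215
Band 4: 1477 * 0.928 = 1371
Band 5: 1550 * 0.964 = 1494
Giving 608 / 667 / 1215 / 1371 / 1494.
[period 3]
Births: 667 * 0.087 = 58, 1215 * 0.336 = 408 ⇒ total 466
Band 2: 608 * 0.956 = 581
Band 3: 667 * 0.941 = 628
Band 4: 1215 * 0.928 = 1128
Band 5: 1371 * 0.964 = 1322
Giving 466 / 581 / 628 / 1128 / 1322.

581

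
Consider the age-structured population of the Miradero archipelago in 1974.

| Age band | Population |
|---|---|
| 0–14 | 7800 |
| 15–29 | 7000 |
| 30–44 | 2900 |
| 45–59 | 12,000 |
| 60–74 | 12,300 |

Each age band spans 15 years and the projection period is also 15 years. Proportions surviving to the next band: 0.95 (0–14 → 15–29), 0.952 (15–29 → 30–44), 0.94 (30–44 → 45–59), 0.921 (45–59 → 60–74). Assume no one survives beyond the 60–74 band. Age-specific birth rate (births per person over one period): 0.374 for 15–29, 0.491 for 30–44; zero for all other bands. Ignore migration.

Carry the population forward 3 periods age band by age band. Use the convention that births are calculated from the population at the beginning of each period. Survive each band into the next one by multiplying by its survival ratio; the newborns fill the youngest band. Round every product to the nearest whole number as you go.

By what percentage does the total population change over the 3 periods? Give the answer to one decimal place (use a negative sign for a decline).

-36.4

Numbering the groups 1..5 from youngest to oldest:
[period 1]
Births: 7000 × 0.374 = 2618 ; 2900 × 0.491 = 1424 → 4042
Group 2: 7800 × 0.95 = 7410
Group 3: 7000 × 0.952 = 6664
Group 4: 2900 × 0.94 = 2726
Group 5: 12000 × 0.921 = 11052
→ [4042, 7410, 6664, 2726, 11052]
[period 2]
Births: 7410 × 0.374 = 2771 ; 6664 × 0.491 = 3272 → 6043
Group 2: 4042 × 0.95 = 3840
Group 3: 7410 × 0.952 = 7054
Group 4: 6664 × 0.94 = 6264
Group 5: 2726 × 0.921 = 2511
→ [6043, 3840, 7054, 6264, 2511]
[period 3]
Births: 3840 × 0.374 = 1436 ; 7054 × 0.491 = 3464 → 4900
Group 2: 6043 × 0.95 = 5741
Group 3: 3840 × 0.952 = 3656
Group 4: 7054 × 0.94 = 6631
Group 5: 6264 × 0.921 = 5769
→ [4900, 5741, 3656, 6631, 5769]
Total: 42000 → 26697; change = -15303; percentage change = -36.4%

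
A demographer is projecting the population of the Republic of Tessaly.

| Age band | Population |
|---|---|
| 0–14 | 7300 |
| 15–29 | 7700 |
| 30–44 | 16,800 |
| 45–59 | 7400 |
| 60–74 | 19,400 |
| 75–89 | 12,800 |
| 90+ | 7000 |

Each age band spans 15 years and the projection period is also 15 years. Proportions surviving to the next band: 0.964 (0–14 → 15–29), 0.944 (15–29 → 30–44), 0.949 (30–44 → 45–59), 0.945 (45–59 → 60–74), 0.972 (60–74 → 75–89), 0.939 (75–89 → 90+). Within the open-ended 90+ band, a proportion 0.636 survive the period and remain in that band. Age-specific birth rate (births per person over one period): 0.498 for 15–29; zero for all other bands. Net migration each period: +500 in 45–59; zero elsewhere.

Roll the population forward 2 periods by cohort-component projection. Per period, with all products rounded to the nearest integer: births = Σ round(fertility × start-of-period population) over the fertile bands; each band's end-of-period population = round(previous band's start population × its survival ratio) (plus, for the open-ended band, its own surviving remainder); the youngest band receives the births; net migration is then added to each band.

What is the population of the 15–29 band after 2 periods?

3697

[period 1]
Births: 7700 * 0.498 = 3835
15–29: 7300 * 0.964 = 7037
30–44: 7700 * 0.944 = 7269
45–59: 16800 * 0.949 = 15943
60–74: 7400 * 0.945 = 6993
75–89: 19400 * 0.972 = 18857
90+: 12800 * 0.939 + 7000 * 0.636 = 12019 + 4452 = 16471
Net migration: 45–59 + 500 → 16443
Population now: 0–14=3835, 15–29=7037, 30–44=7269, 45–59=16443, 60–74=6993, 75–89=18857, 90+=16471
[period 2]
Births: 7037 * 0.498 = 3504
15–29: 3835 * 0.964 = 3697
30–44: 7037 * 0.944 = 6643
45–59: 7269 * 0.949 = 6898
60–74: 16443 * 0.945 = 15539
75–89: 6993 * 0.972 = 6797
90+: 18857 * 0.939 + 16471 * 0.636 = 17707 + 10476 = 28183
Net migration: 45–59 + 500 → 7398
Population now: 0–14=3504, 15–29=3697, 30–44=6643, 45–59=7398, 60–74=15539, 75–89=6797, 90+=28183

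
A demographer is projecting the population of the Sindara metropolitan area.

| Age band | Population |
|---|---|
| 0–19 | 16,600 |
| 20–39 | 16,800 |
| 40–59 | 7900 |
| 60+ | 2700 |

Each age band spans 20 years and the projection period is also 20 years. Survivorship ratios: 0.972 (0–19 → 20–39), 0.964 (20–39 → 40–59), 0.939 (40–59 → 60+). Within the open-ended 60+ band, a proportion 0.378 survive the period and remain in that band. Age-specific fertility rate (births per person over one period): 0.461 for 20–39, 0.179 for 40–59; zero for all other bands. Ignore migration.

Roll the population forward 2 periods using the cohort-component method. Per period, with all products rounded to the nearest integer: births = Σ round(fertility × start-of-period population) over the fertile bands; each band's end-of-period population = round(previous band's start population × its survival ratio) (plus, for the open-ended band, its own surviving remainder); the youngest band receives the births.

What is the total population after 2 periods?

(Groups numbered youngest = 1 to oldest = 4.)
After projecting period 1:
Births: 16800 × 0.461 = 7745  |  7900 × 0.179 = 1414 → 9159
Group 2: 16600 × 0.972 = 16135
Group 3: 16800 × 0.964 = 16195
Group 4: 7900 × 0.939 + 2700 × 0.378 = 7418 + 1021 = 8439
Population now: 0–19=9159, 20–39=16135, 40–59=16195, 60+=8439
After projecting period 2:
Births: 16135 × 0.461 = 7438  |  16195 × 0.179 = 2899 → 10337
Group 2: 9159 × 0.972 = 8903
Group 3: 16135 × 0.964 = 15554
Group 4: 16195 × 0.939 + 8439 × 0.378 = 15207 + 3190 = 18397
Population now: 0–19=10337, 20–39=8903, 40–59=15554, 60+=18397
Total after period 2: 10337 + 8903 + 15554 + 18397 = 53191

53191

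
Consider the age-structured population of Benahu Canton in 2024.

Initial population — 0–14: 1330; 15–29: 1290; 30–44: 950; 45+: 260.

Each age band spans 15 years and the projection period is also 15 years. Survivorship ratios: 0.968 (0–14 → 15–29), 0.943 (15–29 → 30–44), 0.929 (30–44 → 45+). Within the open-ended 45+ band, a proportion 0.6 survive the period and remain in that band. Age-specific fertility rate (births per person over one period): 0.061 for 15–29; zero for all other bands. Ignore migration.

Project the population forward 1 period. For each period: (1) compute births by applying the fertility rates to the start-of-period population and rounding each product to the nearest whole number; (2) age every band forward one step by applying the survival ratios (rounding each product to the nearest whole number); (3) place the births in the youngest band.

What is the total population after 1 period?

3621

Numbering the bands 1..4 from youngest to oldest:
Period 1.
Births: 1290 × 0.061 = 79
Band 2: 1330 × 0.968 = 1287
Band 3: 1290 × 0.943 = 1216
Band 4: 950 × 0.929 + 260 × 0.6 = 883 + 156 = 1039
Giving 79 / 1287 / 1216 / 1039.
Total after period 1: 79 + 1287 + 1216 + 1039 = 3621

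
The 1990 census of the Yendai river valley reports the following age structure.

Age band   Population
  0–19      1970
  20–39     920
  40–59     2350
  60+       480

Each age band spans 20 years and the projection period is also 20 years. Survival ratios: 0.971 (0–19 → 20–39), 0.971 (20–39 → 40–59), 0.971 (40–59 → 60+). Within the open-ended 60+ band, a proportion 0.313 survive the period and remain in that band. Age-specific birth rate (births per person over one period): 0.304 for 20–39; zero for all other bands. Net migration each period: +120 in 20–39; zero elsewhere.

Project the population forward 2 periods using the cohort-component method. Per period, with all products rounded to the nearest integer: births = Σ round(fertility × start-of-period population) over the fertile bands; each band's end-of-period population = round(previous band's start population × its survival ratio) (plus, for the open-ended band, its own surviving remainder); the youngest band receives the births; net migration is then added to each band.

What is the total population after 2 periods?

4612

Numbering the groups 1..4 from youngest to oldest:
— Period 1 —
Births: 920 × 0.304 = 280
Group 2: 1970 × 0.971 = 1913
Group 3: 920 × 0.971 = 893
Group 4: 2350 × 0.971 + 480 × 0.313 = 2282 + 150 = 2432
Net migration: Group 2 + 120 → 2033
Population now: 0–19=280, 20–39=2033, 40–59=893, 60+=2432
— Period 2 —
Births: 2033 × 0.304 = 618
Group 2: 280 × 0.971 = 272
Group 3: 2033 × 0.971 = 1974
Group 4: 893 × 0.971 + 2432 × 0.313 = 867 + 761 = 1628
Net migration: Group 2 + 120 → 392
Population now: 0–19=618, 20–39=392, 40–59=1974, 60+=1628
Total after period 2: 618 + 392 + 1974 + 1628 = 4612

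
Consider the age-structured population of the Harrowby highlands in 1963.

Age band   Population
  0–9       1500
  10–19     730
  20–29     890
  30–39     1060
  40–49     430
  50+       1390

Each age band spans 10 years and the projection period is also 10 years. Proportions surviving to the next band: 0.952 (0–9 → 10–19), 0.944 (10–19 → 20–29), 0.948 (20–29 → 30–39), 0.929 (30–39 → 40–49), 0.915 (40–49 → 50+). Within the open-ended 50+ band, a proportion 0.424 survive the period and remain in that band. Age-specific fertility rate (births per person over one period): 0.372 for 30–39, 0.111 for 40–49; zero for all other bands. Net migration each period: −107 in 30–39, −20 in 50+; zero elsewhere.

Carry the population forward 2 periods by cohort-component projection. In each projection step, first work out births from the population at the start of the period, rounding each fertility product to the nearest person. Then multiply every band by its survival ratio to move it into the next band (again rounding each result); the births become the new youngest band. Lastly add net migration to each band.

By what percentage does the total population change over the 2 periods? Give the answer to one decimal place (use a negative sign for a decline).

-22.1

Numbering the bands 1..6 from youngest to oldest:
After projecting period 1:
Births: 1060 × 0.372 = 394  |  430 × 0.111 = 48 — total 442
Band 2: 1500 × 0.952 = 1428
Band 3: 730 × 0.944 = 689
Band 4: 890 × 0.948 = 844
Band 5: 1060 × 0.929 = 985
Band 6: 430 × 0.915 + 1390 × 0.424 = 393 + 589 = 982
Net migration: Band 4 − 107 → 737; Band 6 − 20 → 962
End of period: [442, 1428, 689, 737, 985, 962]
After projecting period 2:
Births: 737 × 0.372 = 274  |  985 × 0.111 = 109 — total 383
Band 2: 442 × 0.952 = 421
Band 3: 1428 × 0.944 = 1348
Band 4: 689 × 0.948 = 653
Band 5: 737 × 0.929 = 685
Band 6: 985 × 0.915 + 962 × 0.424 = 901 + 408 = 1309
Net migration: Band 4 − 107 → 546; Band 6 − 20 → 1289
End of period: [383, 421, 1348, 546, 685, 1289]
Total: 6000 → 4672; change = -1328; percentage change = -22.1%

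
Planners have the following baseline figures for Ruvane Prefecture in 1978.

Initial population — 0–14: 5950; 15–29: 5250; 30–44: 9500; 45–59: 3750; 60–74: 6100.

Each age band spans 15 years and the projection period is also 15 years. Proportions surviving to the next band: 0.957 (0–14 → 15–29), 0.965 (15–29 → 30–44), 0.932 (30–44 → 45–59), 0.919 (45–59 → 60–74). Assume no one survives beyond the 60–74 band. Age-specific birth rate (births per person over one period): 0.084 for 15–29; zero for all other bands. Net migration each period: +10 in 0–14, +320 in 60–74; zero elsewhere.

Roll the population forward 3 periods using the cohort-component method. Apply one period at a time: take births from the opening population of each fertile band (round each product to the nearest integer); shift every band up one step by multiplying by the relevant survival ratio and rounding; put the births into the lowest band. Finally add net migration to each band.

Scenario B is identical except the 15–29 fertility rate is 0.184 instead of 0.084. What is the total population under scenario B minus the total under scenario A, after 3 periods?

Call the groups 1 to 5, youngest first.
Period 1.
Births: 5250 * 0.084 = 441
Group 2: 5950 * 0.957 = 5694
Group 3: 5250 * 0.965 = 5066
Group 4: 9500 * 0.932 = 8854
Group 5: 3750 * 0.919 = 3446
Net migration: Group 1 + 10 → 451; Group 5 + 320 → 3766
Population now: 0–14=451, 15–29=5694, 30–44=5066, 45–59=8854, 60–74=3766
Period 2.
Births: 5694 * 0.084 = 478
Group 2: 451 * 0.957 = 432
Group 3: 5694 * 0.965 = 5495
Group 4: 5066 * 0.932 = 4722
Group 5: 8854 * 0.919 = 8137
Net migration: Group 1 + 10 → 488; Group 5 + 320 → 8457
Population now: 0–14=488, 15–29=432, 30–44=5495, 45–59=4722, 60–74=8457
Period 3.
Births: 432 * 0.084 = 36
Group 2: 488 * 0.957 = 467
Group 3: 432 * 0.965 = 417
Group 4: 5495 * 0.932 = 5121
Group 5: 4722 * 0.919 = 4340
Net migration: Group 1 + 10 → 46; Group 5 + 320 → 4660
Population now: 0–14=46, 15–29=467, 30–44=417, 45–59=5121, 60–74=4660
Scenario A total after 3 periods: 10711
Scenario B projection —
Period 1.
Births: 5250 * 0.184 = 966
Group 2: 5950 * 0.957 = 5694
Group 3: 5250 * 0.965 = 5066
Group 4: 9500 * 0.932 = 8854
Group 5: 3750 * 0.919 = 3446
Net migration: Group 1 + 10 → 976; Group 5 + 320 → 3766
Population now: 0–14=976, 15–29=5694, 30–44=5066, 45–59=8854, 60–74=3766
Period 2.
Births: 5694 * 0.184 = 1048
Group 2: 976 * 0.957 = 934
Group 3: 5694 * 0.965 = 5495
Group 4: 5066 * 0.932 = 4722
Group 5: 8854 * 0.919 = 8137
Net migration: Group 1 + 10 → 1058; Group 5 + 320 → 8457
Population now: 0–14=1058, 15–29=934, 30–44=5495, 45–59=4722, 60–74=8457
Period 3.
Births: 934 * 0.184 = 172
Group 2: 1058 * 0.957 = 1013
Group 3: 934 * 0.965 = 901
Group 4: 5495 * 0.932 = 5121
Group 5: 4722 * 0.919 = 4340
Net migration: Group 1 + 10 → 182; Group 5 + 320 → 4660
Population now: 0–14=182, 15–29=1013, 30–44=901, 45–59=5121, 60–74=4660
Scenario B total after 3 periods: 11877
Difference B − A = 11877 − 10711 = 1166

1166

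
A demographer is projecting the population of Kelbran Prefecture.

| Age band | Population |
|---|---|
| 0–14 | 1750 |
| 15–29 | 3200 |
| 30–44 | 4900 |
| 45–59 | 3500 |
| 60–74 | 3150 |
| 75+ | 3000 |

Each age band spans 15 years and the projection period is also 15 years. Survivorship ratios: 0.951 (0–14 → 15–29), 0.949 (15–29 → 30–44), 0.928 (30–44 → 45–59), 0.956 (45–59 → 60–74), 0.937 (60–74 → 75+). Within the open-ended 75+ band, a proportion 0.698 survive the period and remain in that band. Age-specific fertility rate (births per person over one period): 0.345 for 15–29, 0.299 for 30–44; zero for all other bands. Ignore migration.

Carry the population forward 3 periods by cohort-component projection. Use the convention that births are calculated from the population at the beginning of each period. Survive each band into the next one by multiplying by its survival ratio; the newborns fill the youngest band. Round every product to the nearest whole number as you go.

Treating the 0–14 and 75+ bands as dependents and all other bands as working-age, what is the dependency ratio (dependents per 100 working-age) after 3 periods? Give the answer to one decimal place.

127.3

Call the bands 1 to 6, youngest first.
Period 1:
Births: 3200 × 0.345 = 1104  |  4900 × 0.299 = 1465 → 2569
Band 2: 1750 × 0.951 = 1664
Band 3: 3200 × 0.949 = 3037
Band 4: 4900 × 0.928 = 4547
Band 5: 3500 × 0.956 = 3346
Band 6: 3150 × 0.937 + 3000 × 0.698 = 2952 + 2094 = 5046
Population now: 0–14=2569, 15–29=1664, 30–44=3037, 45–59=4547, 60–74=3346, 75+=5046
Period 2:
Births: 1664 × 0.345 = 574  |  3037 × 0.299 = 908 → 1482
Band 2: 2569 × 0.951 = 2443
Band 3: 1664 × 0.949 = 1579
Band 4: 3037 × 0.928 = 2818
Band 5: 4547 × 0.956 = 4347
Band 6: 3346 × 0.937 + 5046 × 0.698 = 3135 + 3522 = 6657
Population now: 0–14=1482, 15–29=2443, 30–44=1579, 45–59=2818, 60–74=4347, 75+=6657
Period 3:
Births: 2443 × 0.345 = 843  |  1579 × 0.299 = 472 → 1315
Band 2: 1482 × 0.951 = 1409
Band 3: 2443 × 0.949 = 2318
Band 4: 1579 × 0.928 = 1465
Band 5: 2818 × 0.956 = 2694
Band 6: 4347 × 0.937 + 6657 × 0.698 = 4073 + 4647 = 8720
Population now: 0–14=1315, 15–29=1409, 30–44=2318, 45–59=1465, 60–74=2694, 75+=8720
Dependents (band 0–14 + band 75+) = 1315 + 8720 = 10035; working-age = 7886; ratio = 10035/7886 × 100 = 127.3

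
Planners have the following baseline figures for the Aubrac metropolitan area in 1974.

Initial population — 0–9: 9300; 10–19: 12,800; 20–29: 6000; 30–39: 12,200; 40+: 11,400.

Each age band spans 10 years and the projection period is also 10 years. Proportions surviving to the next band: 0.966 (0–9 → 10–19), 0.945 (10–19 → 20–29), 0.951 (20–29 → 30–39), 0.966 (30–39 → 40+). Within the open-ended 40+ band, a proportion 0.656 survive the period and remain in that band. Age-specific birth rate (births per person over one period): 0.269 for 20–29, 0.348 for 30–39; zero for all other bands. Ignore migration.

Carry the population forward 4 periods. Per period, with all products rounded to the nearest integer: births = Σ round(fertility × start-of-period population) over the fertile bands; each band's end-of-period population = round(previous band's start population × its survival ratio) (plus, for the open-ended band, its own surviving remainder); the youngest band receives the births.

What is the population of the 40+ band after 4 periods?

22899

Numbering the bands 1..5 from youngest to oldest:
After projecting period 1:
Births: 6000 × 0.269 = 1614, 12200 × 0.348 = 4246 ⇒ total 5860
Band 2: 9300 × 0.966 = 8984
Band 3: 12800 × 0.945 = 12096
Band 4: 6000 × 0.951 = 5706
Band 5: 12200 × 0.966 + 11400 × 0.656 = 11785 + 7478 = 19263
→ [5860, 8984, 12096, 5706, 19263]
After projecting period 2:
Births: 12096 × 0.269 = 3254, 5706 × 0.348 = 1986 ⇒ total 5240
Band 2: 5860 × 0.966 = 5661
Band 3: 8984 × 0.945 = 8490
Band 4: 12096 × 0.951 = 11503
Band 5: 5706 × 0.966 + 19263 × 0.656 = 5512 + 12637 = 18149
→ [5240, 5661, 8490, 11503, 18149]
After projecting period 3:
Births: 8490 × 0.269 = 2284, 11503 × 0.348 = 4003 ⇒ total 6287
Band 2: 5240 × 0.966 = 5062
Band 3: 5661 × 0.945 = 5350
Band 4: 8490 × 0.951 = 8074
Band 5: 11503 × 0.966 + 18149 × 0.656 = 11112 + 11906 = 23018
→ [6287, 5062, 5350, 8074, 23018]
After projecting period 4:
Births: 5350 × 0.269 = 1439, 8074 × 0.348 = 2810 ⇒ total 4249
Band 2: 6287 × 0.966 = 6073
Band 3: 5062 × 0.945 = 4784
Band 4: 5350 × 0.951 = 5088
Band 5: 8074 × 0.966 + 23018 × 0.656 = 7799 + 15100 = 22899
→ [4249, 6073, 4784, 5088, 22899]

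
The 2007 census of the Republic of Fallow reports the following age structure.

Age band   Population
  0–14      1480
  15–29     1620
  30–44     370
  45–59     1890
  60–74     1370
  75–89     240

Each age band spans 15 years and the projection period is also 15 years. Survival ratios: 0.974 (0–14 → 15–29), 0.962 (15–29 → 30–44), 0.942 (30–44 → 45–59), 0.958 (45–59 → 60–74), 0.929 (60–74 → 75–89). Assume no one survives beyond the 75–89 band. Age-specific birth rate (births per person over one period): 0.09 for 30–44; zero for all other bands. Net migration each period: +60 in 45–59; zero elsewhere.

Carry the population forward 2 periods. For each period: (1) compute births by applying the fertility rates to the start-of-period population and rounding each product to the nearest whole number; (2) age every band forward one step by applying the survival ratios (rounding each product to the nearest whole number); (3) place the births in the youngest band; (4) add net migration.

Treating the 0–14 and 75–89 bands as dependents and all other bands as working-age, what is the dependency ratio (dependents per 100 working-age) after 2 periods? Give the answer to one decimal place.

54.6

Call the bands 1 to 6, youngest first.
After projecting period 1:
Births: 370 × 0.09 = 33
Band 2: 1480 × 0.974 = 1442
Band 3: 1620 × 0.962 = 1558
Band 4: 370 × 0.942 = 349
Band 5: 1890 × 0.958 = 1811
Band 6: 1370 × 0.929 = 1273
Net migration: Band 4 + 60 → 409
→ [33, 1442, 1558, 409, 1811, 1273]
After projecting period 2:
Births: 1558 × 0.09 = 140
Band 2: 33 × 0.974 = 32
Band 3: 1442 × 0.962 = 1387
Band 4: 1558 × 0.942 = 1468
Band 5: 409 × 0.958 = 392
Band 6: 1811 × 0.929 = 1682
Net migration: Band 4 + 60 → 1528
→ [140, 32, 1387, 1528, 392, 1682]
Dependents (band 0–14 + band 75–89) = 140 + 1682 = 1822; working-age = 3339; ratio = 1822/3339 × 100 = 54.6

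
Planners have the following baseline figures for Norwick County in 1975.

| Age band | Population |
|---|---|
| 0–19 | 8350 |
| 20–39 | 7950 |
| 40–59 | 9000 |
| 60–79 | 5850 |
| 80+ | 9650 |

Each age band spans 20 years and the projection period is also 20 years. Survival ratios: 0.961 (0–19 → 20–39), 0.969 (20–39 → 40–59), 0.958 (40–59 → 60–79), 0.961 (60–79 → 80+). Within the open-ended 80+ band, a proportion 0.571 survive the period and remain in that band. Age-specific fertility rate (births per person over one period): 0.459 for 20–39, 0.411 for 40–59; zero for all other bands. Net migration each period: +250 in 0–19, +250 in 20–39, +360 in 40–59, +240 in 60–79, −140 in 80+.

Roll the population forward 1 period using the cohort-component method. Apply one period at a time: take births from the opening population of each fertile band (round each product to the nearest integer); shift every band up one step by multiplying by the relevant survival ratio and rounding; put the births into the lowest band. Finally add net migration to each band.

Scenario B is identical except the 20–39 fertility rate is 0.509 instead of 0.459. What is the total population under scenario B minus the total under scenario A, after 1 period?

Let group 1 be 0–19 through group 5 = 80+.
Period 1:
Births: 7950 × 0.459 = 3649 ; 9000 × 0.411 = 3699 → total 7348
Group 2: 8350 × 0.961 = 8024
Group 3: 7950 × 0.969 = 7704
Group 4: 9000 × 0.958 = 8622
Group 5: 5850 × 0.961 + 9650 × 0.571 = 5622 + 5510 = 11132
Net migration: Group 1 + 250 → 7598; Group 2 + 250 → 8274; Group 3 + 360 → 8064; Group 4 + 240 → 8862; Group 5 − 140 → 10992
→ [7598, 8274, 8064, 8862, 10992]
Scenario A total after 1 period: 43790
Scenario B projection —
Period 1:
Births: 7950 × 0.509 = 4047 ; 9000 × 0.411 = 3699 → total 7746
Group 2: 8350 × 0.961 = 8024
Group 3: 7950 × 0.969 = 7704
Group 4: 9000 × 0.958 = 8622
Group 5: 5850 × 0.961 + 9650 × 0.571 = 5622 + 5510 = 11132
Net migration: Group 1 + 250 → 7996; Group 2 + 250 → 8274; Group 3 + 360 → 8064; Group 4 + 240 → 8862; Group 5 − 140 → 10992
→ [7996, 8274, 8064, 8862, 10992]
Scenario B total after 1 period: 44188
Difference B − A = 44188 − 43790 = 398

398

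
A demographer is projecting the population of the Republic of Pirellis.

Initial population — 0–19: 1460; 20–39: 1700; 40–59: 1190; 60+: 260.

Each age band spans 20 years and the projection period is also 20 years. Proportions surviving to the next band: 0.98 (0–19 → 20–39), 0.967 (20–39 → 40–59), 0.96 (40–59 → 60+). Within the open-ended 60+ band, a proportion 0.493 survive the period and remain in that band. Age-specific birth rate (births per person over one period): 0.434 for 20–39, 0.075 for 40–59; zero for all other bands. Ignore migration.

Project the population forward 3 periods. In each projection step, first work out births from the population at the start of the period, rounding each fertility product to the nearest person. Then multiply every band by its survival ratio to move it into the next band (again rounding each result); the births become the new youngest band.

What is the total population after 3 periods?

4384

[period 1]
Births: 1700 * 0.434 = 738  |  1190 * 0.075 = 89 → total 827
20–39: 1460 * 0.98 = 1431
40–59: 1700 * 0.967 = 1644
60+: 1190 * 0.96 + 260 * 0.493 = 1142 + 128 = 1270
→ [827, 1431, 1644, 1270]
[period 2]
Births: 1431 * 0.434 = 621  |  1644 * 0.075 = 123 → total 744
20–39: 827 * 0.98 = 810
40–59: 1431 * 0.967 = 1384
60+: 1644 * 0.96 + 1270 * 0.493 = 1578 + 626 = 2204
→ [744, 810, 1384, 2204]
[period 3]
Births: 810 * 0.434 = 352  |  1384 * 0.075 = 104 → total 456
20–39: 744 * 0.98 = 729
40–59: 810 * 0.967 = 783
60+: 1384 * 0.96 + 2204 * 0.493 = 1329 + 1087 = 2416
→ [456, 729, 783, 2416]
Total after period 3: 456 + 729 + 783 + 2416 = 4384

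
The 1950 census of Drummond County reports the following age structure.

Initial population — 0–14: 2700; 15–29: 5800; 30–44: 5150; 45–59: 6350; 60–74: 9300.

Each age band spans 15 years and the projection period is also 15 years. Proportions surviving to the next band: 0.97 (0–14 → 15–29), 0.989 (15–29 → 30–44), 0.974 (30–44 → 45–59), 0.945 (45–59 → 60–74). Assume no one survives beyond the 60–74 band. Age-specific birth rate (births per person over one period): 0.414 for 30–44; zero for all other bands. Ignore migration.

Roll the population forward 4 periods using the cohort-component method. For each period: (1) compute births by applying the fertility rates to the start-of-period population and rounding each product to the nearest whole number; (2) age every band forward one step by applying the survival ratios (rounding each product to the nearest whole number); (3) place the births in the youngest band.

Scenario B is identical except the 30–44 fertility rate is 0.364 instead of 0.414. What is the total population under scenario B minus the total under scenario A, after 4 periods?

Period 1.
Births: 5150 × 0.414 = 2132
15–29: 2700 × 0.97 = 2619
30–44: 5800 × 0.989 = 5736
45–59: 5150 × 0.974 = 5016
60–74: 6350 × 0.945 = 6001
Population now: 0–14=2132, 15–29=2619, 30–44=5736, 45–59=5016, 60–74=6001
Period 2.
Births: 5736 × 0.414 = 2375
15–29: 2132 × 0.97 = 2068
30–44: 2619 × 0.989 = 2590
45–59: 5736 × 0.974 = 5587
60–74: 5016 × 0.945 = 4740
Population now: 0–14=2375, 15–29=2068, 30–44=2590, 45–59=5587, 60–74=4740
Period 3.
Births: 2590 × 0.414 = 1072
15–29: 2375 × 0.97 = 2304
30–44: 2068 × 0.989 = 2045
45–59: 2590 × 0.974 = 2523
60–74: 5587 × 0.945 = 5280
Population now: 0–14=1072, 15–29=2304, 30–44=2045, 45–59=2523, 60–74=5280
Period 4.
Births: 2045 × 0.414 = 847
15–29: 1072 × 0.97 = 1040
30–44: 2304 × 0.989 = 2279
45–59: 2045 × 0.974 = 1992
60–74: 2523 × 0.945 = 2384
Population now: 0–14=847, 15–29=1040, 30–44=2279, 45–59=1992, 60–74=2384
Scenario A total after 4 periods: 8542
Scenario B projection —
Period 1.
Births: 5150 × 0.364 = 1875
15–29: 2700 × 0.97 = 2619
30–44: 5800 × 0.989 = 5736
45–59: 5150 × 0.974 = 5016
60–74: 6350 × 0.945 = 6001
Population now: 0–14=1875, 15–29=2619, 30–44=5736, 45–59=5016, 60–74=6001
Period 2.
Births: 5736 × 0.364 = 2088
15–29: 1875 × 0.97 = 1819
30–44: 2619 × 0.989 = 2590
45–59: 5736 × 0.974 = 5587
60–74: 5016 × 0.945 = 4740
Population now: 0–14=2088, 15–29=1819, 30–44=2590, 45–59=5587, 60–74=4740
Period 3.
Births: 2590 × 0.364 = 943
15–29: 2088 × 0.97 = 2025
30–44: 1819 × 0.989 = 1799
45–59: 2590 × 0.974 = 2523
60–74: 5587 × 0.945 = 5280
Population now: 0–14=943, 15–29=2025, 30–44=1799, 45–59=2523, 60–74=5280
Period 4.
Births: 1799 × 0.364 = 655
15–29: 943 × 0.97 = 915
30–44: 2025 × 0.989 = 2003
45–59: 1799 × 0.974 = 1752
60–74: 2523 × 0.945 = 2384
Population now: 0–14=655, 15–29=915, 30–44=2003, 45–59=1752, 60–74=2384
Scenario B total after 4 periods: 7709
Difference B − A = 7709 − 8542 = -833

-833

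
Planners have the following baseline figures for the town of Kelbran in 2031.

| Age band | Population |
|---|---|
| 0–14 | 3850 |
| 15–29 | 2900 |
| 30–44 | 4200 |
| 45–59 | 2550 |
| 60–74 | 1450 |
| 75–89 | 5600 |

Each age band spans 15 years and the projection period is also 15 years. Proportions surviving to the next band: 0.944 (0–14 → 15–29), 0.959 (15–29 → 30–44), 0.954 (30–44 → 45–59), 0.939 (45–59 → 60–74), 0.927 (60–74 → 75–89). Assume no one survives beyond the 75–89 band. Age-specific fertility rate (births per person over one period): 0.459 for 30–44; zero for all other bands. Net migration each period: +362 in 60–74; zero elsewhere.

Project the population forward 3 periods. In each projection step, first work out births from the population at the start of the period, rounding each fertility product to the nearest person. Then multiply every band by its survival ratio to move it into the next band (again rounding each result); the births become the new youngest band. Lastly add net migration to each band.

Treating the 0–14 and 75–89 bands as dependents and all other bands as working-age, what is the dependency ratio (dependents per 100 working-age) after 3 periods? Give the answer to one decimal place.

59.4

Numbering the bands 1..6 from youngest to oldest:
— Period 1 —
Births: 4200 × 0.459 = 1928
Band 2: 3850 × 0.944 = 3634
Band 3: 2900 × 0.959 = 2781
Band 4: 4200 × 0.954 = 4007
Band 5: 2550 × 0.939 = 2394
Band 6: 1450 × 0.927 = 1344
Net migration: Band 5 + 362 → 2756
Giving 1928 / 3634 / 2781 / 4007 / 2756 / 1344.
— Period 2 —
Births: 2781 × 0.459 = 1276
Band 2: 1928 × 0.944 = 1820
Band 3: 3634 × 0.959 = 3485
Band 4: 2781 × 0.954 = 2653
Band 5: 4007 × 0.939 = 3763
Band 6: 2756 × 0.927 = 2555
Net migration: Band 5 + 362 → 4125
Giving 1276 / 1820 / 3485 / 2653 / 4125 / 2555.
— Period 3 —
Births: 3485 × 0.459 = 1600
Band 2: 1276 × 0.944 = 1205
Band 3: 1820 × 0.959 = 1745
Band 4: 3485 × 0.954 = 3325
Band 5: 2653 × 0.939 = 2491
Band 6: 4125 × 0.927 = 3824
Net migration: Band 5 + 362 → 2853
Giving 1600 / 1205 / 1745 / 3325 / 2853 / 3824.
Dependents (band 0–14 + band 75–89) = 1600 + 3824 = 5424; working-age = 9128; ratio = 5424/9128 × 100 = 59.4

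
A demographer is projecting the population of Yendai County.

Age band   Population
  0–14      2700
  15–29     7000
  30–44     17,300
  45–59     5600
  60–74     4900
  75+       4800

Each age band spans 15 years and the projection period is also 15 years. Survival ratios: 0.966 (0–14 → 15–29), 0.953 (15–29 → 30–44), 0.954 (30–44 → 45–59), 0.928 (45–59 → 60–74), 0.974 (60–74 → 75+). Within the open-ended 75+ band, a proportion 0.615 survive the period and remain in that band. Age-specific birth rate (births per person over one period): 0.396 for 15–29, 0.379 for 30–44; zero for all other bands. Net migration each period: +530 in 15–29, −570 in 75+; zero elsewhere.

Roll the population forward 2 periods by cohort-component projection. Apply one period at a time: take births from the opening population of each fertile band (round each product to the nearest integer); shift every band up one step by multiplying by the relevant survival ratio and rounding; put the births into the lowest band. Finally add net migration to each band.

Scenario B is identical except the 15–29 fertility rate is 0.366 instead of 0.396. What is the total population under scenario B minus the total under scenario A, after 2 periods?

[period 1]
Births: 7000 × 0.396 = 2772 ; 17300 × 0.379 = 6557 — total 9329
15–29: 2700 × 0.966 = 2608
30–44: 7000 × 0.953 = 6671
45–59: 17300 × 0.954 = 16504
60–74: 5600 × 0.928 = 5197
75+: 4900 × 0.974 + 4800 × 0.615 = 4773 + 2952 = 7725
Net migration: 15–29 + 530 → 3138; 75+ − 570 → 7155
End of period: [9329, 3138, 6671, 16504, 5197, 7155]
[period 2]
Births: 3138 × 0.396 = 1243 ; 6671 × 0.379 = 2528 — total 3771
15–29: 9329 × 0.966 = 9012
30–44: 3138 × 0.953 = 2991
45–59: 6671 × 0.954 = 6364
60–74: 16504 × 0.928 = 15316
75+: 5197 × 0.974 + 7155 × 0.615 = 5062 + 4400 = 9462
Net migration: 15–29 + 530 → 9542; 75+ − 570 → 8892
End of period: [3771, 9542, 2991, 6364, 15316, 8892]
Scenario A total after 2 periods: 46876
Scenario B projection —
[period 1]
Births: 7000 × 0.366 = 2562 ; 17300 × 0.379 = 6557 — total 9119
15–29: 2700 × 0.966 = 2608
30–44: 7000 × 0.953 = 6671
45–59: 17300 × 0.954 = 16504
60–74: 5600 × 0.928 = 5197
75+: 4900 × 0.974 + 4800 × 0.615 = 4773 + 2952 = 7725
Net migration: 15–29 + 530 → 3138; 75+ − 570 → 7155
End of period: [9119, 3138, 6671, 16504, 5197, 7155]
[period 2]
Births: 3138 × 0.366 = 1149 ; 6671 × 0.379 = 2528 — total 3677
15–29: 9119 × 0.966 = 8809
30–44: 3138 × 0.953 = 2991
45–59: 6671 × 0.954 = 6364
60–74: 16504 × 0.928 = 15316
75+: 5197 × 0.974 + 7155 × 0.615 = 5062 + 4400 = 9462
Net migration: 15–29 + 530 → 9339; 75+ − 570 → 8892
End of period: [3677, 9339, 2991, 6364, 15316, 8892]
Scenario B total after 2 periods: 46579
Difference B − A = 46579 − 46876 = -297

-297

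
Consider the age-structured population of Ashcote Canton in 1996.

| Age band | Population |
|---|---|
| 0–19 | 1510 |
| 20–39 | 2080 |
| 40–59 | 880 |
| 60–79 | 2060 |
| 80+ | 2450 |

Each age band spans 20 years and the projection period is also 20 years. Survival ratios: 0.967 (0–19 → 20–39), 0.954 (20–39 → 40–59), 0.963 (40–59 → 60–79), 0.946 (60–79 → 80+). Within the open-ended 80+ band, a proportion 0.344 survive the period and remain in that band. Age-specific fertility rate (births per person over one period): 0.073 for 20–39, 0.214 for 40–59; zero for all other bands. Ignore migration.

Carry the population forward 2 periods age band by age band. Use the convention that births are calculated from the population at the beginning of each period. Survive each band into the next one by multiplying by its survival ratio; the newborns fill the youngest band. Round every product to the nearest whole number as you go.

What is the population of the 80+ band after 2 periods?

Numbering the bands 1..5 from youngest to oldest:
Period 1:
Births: 2080 * 0.073 = 152, 880 * 0.214 = 188 — total 340
Band 2: 1510 * 0.967 = 1460
Band 3: 2080 * 0.954 = 1984
Band 4: 880 * 0.963 = 847
Band 5: 2060 * 0.946 + 2450 * 0.344 = 1949 + 843 = 2792
→ [340, 1460, 1984, 847, 2792]
Period 2:
Births: 1460 * 0.073 = 107, 1984 * 0.214 = 425 — total 532
Band 2: 340 * 0.967 = 329
Band 3: 1460 * 0.954 = 1393
Band 4: 1984 * 0.963 = 1911
Band 5: 847 * 0.946 + 2792 * 0.344 = 801 + 960 = 1761
→ [532, 329, 1393, 1911, 1761]

1761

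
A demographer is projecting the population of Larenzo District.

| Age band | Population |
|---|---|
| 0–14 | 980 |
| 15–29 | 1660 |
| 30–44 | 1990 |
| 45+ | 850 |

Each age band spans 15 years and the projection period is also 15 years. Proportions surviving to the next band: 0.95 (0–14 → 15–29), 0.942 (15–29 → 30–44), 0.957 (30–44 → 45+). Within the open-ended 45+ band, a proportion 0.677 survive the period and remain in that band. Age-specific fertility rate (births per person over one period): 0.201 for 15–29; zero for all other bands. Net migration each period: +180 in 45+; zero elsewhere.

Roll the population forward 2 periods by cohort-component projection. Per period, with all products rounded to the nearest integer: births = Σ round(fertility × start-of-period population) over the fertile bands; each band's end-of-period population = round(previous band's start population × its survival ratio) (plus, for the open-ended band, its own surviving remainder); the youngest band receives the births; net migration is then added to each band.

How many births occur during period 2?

187

Call the groups 1 to 4, youngest first.
[period 1]
Births: 1660 × 0.201 = 334
Group 2: 980 × 0.95 = 931
Group 3: 1660 × 0.942 = 1564
Group 4: 1990 × 0.957 + 850 × 0.677 = 1904 + 575 = 2479
Net migration: Group 4 + 180 → 2659
Population now: 0–14=334, 15–29=931, 30–44=1564, 45+=2659
[period 2]
Births: 931 × 0.201 = 187
Group 2: 334 × 0.95 = 317
Group 3: 931 × 0.942 = 877
Group 4: 1564 × 0.957 + 2659 × 0.677 = 1497 + 1800 = 3297
Net migration: Group 4 + 180 → 3477
Population now: 0–14=187, 15–29=317, 30–44=877, 45+=3477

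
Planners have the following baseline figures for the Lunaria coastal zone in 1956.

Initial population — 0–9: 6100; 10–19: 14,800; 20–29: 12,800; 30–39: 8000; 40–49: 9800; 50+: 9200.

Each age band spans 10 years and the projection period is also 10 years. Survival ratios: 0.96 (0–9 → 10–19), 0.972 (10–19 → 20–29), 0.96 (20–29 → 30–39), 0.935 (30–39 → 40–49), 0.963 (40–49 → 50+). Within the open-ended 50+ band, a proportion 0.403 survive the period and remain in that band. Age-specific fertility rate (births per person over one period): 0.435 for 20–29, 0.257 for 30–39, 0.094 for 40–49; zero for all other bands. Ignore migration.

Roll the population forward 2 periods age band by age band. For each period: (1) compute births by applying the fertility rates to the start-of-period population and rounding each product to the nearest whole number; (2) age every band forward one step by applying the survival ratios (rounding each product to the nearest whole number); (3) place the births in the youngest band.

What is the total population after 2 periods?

61814

Period 1.
Births: 12800 * 0.435 = 5568  |  8000 * 0.257 = 2056  |  9800 * 0.094 = 921 — total 8545
10–19: 6100 * 0.96 = 5856
20–29: 14800 * 0.972 = 14386
30–39: 12800 * 0.96 = 12288
40–49: 8000 * 0.935 = 7480
50+: 9800 * 0.963 + 9200 * 0.403 = 9437 + 3708 = 13145
End of period: [8545, 5856, 14386, 12288, 7480, 13145]
Period 2.
Births: 14386 * 0.435 = 6258  |  12288 * 0.257 = 3158  |  7480 * 0.094 = 703 — total 10119
10–19: 8545 * 0.96 = 8203
20–29: 5856 * 0.972 = 5692
30–39: 14386 * 0.96 = 13811
40–49: 12288 * 0.935 = 11489
50+: 7480 * 0.963 + 13145 * 0.403 = 7203 + 5297 = 12500
End of period: [10119, 8203, 5692, 13811, 11489, 12500]
Total after period 2: 10119 + 8203 + 5692 + 13811 + 11489 + 12500 = 61814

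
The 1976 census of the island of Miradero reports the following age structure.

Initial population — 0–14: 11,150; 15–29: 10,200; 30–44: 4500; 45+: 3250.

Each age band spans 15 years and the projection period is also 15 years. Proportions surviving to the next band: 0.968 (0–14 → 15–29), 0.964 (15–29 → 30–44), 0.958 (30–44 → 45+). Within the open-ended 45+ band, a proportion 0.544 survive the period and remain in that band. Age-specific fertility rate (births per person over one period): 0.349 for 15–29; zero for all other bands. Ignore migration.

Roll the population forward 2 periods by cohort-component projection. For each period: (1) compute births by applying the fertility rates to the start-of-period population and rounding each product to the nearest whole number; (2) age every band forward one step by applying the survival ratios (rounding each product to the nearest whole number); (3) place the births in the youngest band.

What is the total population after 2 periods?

30344

Call the groups 1 to 4, youngest first.
[period 1]
Births: 10200 × 0.349 = 3560
Group 2: 11150 × 0.968 = 10793
Group 3: 10200 × 0.964 = 9833
Group 4: 4500 × 0.958 + 3250 × 0.544 = 4311 + 1768 = 6079
Population now: 0–14=3560, 15–29=10793, 30–44=9833, 45+=6079
[period 2]
Births: 10793 × 0.349 = 3767
Group 2: 3560 × 0.968 = 3446
Group 3: 10793 × 0.964 = 10404
Group 4: 9833 × 0.958 + 6079 × 0.544 = 9420 + 3307 = 12727
Population now: 0–14=3767, 15–29=3446, 30–44=10404, 45+=12727
Total after period 2: 3767 + 3446 + 10404 + 12727 = 30344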